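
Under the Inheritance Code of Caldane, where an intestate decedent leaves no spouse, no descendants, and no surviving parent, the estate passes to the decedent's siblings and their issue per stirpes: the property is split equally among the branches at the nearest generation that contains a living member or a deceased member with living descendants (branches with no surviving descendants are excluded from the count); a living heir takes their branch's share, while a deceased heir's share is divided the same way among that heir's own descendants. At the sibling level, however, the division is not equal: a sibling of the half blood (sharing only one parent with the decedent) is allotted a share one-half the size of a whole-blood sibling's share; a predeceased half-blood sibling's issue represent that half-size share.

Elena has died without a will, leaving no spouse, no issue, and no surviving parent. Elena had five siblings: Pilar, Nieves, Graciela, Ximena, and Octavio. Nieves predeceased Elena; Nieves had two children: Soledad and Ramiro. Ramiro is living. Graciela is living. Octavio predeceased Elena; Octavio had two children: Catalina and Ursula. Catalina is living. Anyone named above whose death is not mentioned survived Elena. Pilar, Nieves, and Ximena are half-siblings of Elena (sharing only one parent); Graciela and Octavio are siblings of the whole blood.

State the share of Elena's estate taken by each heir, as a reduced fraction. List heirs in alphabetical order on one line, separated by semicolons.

No spouse, descendants, or parent survives, so the estate passes to Elena's siblings per stirpes.
Half-blood siblings count for one-half the weight of whole-blood siblings at the initial division.
Dividing 1 in proportion to weights (total weight 7/2): Pilar (weight 1/2) → 1/7; Nieves (weight 1/2) → 1/7; Graciela (weight 1) → 2/7; Ximena (weight 1/2) → 1/7; Octavio (weight 1) → 2/7.
Pilar is living and takes 1/7.
Nieves predeceased; the 1/7 allotted to Nieves's branch passes to Nieves's issue by representation.
The 1/7 is divided into 2 equal shares of 1/14 among Soledad, Ramiro.
Soledad is living and takes 1/14.
Ramiro is living and takes 1/14.
Graciela is living and takes 2/7.
Ximena is living and takes 1/7.
Octavio predeceased; the 2/7 allotted to Octavio's branch passes to Octavio's issue by representation.
The 2/7 is divided into 2 equal shares of 1/7 among Catalina, Ursula.
Catalina is living and takes 1/7.
Ursula is living and takes 1/7.

Catalina 1/7; Graciela 2/7; Pilar 1/7; Ramiro 1/14; Soledad 1/14; Ursula 1/7; Ximena 1/7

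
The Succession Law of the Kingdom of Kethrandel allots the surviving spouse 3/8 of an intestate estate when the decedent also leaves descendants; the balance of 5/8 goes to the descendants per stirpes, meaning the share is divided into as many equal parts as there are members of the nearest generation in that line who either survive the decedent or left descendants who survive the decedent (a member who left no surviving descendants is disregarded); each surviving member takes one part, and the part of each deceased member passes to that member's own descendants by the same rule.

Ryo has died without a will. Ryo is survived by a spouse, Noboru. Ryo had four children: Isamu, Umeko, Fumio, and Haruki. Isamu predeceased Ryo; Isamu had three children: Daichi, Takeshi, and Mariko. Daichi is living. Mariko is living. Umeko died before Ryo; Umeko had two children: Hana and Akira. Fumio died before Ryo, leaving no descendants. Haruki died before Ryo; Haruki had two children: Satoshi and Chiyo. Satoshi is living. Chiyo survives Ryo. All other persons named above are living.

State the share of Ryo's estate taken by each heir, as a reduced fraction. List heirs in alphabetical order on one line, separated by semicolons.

Noboru, as surviving spouse, takes 3/8.
The remaining 5/8 passes to Ryo's descendants per stirpes.
Fumio left no surviving issue, so that branch lapses and is disregarded.
The 5/8 is divided into 3 equal shares of 5/24 among Isamu, Umeko, Haruki.
Isamu predeceased; the 5/24 allotted to Isamu's branch passes to Isamu's issue by representation.
The 5/24 is divided into 3 equal shares of 5/72 among Daichi, Takeshi, Mariko.
Daichi is living and takes 5/72.
Takeshi is living and takes 5/72.
Mariko is living and takes 5/72.
Umeko predeceased; the 5/24 allotted to Umeko's branch passes to Umeko's issue by representation.
The 5/24 is divided into 2 equal shares of 5/48 among Hana, Akira.
Hana is living and takes 5/48.
Akira is living and takes 5/48.
Haruki predeceased; the 5/24 allotted to Haruki's branch passes to Haruki's issue by representation.
The 5/24 is divided into 2 equal shares of 5/48 among Satoshi, Chiyo.
Satoshi is living and takes 5/48.
Chiyo is living and takes 5/48.

Akira 5/48; Chiyo 5/48; Daichi 5/72; Hana 5/48; Mariko 5/72; Noboru 3/8; Satoshi 5/48; Takeshi 5/72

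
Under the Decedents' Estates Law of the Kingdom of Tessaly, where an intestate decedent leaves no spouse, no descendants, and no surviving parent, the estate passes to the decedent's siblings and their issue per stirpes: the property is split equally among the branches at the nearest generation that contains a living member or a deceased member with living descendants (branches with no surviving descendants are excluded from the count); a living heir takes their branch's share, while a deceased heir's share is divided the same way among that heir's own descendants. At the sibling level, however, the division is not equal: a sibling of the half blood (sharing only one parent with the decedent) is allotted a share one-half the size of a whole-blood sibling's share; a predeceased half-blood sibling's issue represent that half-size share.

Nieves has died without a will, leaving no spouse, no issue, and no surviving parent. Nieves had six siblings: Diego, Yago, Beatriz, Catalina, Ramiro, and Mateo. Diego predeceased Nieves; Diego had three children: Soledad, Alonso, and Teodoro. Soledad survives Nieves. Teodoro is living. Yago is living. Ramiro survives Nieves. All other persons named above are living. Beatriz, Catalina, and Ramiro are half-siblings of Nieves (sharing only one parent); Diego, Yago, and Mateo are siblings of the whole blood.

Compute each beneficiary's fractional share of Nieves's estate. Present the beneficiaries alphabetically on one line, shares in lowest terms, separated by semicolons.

Alonso 2/27; Beatriz 1/9; Catalina 1/9; Mateo 2/9; Ramiro 1/9; Soledad 2/27; Teodoro 2/27; Yago 2/9

No spouse, descendants, or parent survives, so the estate passes to Nieves's siblings per stirpes.
Half-blood siblings count for one-half the weight of whole-blood siblings at the initial division.
Dividing 1 in proportion to weights (total weight 9/2): Diego (weight 1) → 2/9; Yago (weight 1) → 2/9; Beatriz (weight 1/2) → 1/9; Catalina (weight 1/2) → 1/9; Ramiro (weight 1/2) → 1/9; Mateo (weight 1) → 2/9.
Diego predeceased; the 2/9 allotted to Diego's branch passes to Diego's issue by representation.
The 2/9 is divided into 3 equal shares of 2/27 among Soledad, Alonso, Teodoro.
Soledad is living and takes 2/27.
Alonso is living and takes 2/27.
Teodoro is living and takes 2/27.
Yago is living and takes 2/9.
Beatriz is living and takes 1/9.
Catalina is living and takes 1/9.
Ramiro is living and takes 1/9.
Mateo is living and takes 2/9.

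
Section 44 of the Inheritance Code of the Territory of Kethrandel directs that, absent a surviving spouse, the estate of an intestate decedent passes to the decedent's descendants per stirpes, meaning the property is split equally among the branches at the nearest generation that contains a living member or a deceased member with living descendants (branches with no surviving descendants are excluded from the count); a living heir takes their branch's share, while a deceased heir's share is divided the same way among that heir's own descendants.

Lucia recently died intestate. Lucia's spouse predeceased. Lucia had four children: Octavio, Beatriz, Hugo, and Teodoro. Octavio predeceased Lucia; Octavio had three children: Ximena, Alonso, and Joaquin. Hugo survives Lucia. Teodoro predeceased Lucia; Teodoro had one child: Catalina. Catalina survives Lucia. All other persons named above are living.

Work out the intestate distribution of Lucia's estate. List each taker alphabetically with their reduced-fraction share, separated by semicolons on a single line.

There is no surviving spouse, so the entire estate passes to Lucia's descendants per stirpes.
The estate is divided into 4 equal shares of 1/4 among Octavio, Beatriz, Hugo, Teodoro.
Octavio predeceased; the 1/4 allotted to Octavio's branch passes to Octavio's issue by representation.
The 1/4 is divided into 3 equal shares of 1/12 among Ximena, Alonso, Joaquin.
Ximena is living and takes 1/12.
Alonso is living and takes 1/12.
Joaquin is living and takes 1/12.
Beatriz is living and takes 1/4.
Hugo is living and takes 1/4.
Teodoro predeceased; the 1/4 allotted to Teodoro's branch passes to Teodoro's issue by representation.
Catalina is the sole taker at this level and receives the full 1/4.

Alonso 1/12; Beatriz 1/4; Catalina 1/4; Hugo 1/4; Joaquin 1/12; Ximena 1/12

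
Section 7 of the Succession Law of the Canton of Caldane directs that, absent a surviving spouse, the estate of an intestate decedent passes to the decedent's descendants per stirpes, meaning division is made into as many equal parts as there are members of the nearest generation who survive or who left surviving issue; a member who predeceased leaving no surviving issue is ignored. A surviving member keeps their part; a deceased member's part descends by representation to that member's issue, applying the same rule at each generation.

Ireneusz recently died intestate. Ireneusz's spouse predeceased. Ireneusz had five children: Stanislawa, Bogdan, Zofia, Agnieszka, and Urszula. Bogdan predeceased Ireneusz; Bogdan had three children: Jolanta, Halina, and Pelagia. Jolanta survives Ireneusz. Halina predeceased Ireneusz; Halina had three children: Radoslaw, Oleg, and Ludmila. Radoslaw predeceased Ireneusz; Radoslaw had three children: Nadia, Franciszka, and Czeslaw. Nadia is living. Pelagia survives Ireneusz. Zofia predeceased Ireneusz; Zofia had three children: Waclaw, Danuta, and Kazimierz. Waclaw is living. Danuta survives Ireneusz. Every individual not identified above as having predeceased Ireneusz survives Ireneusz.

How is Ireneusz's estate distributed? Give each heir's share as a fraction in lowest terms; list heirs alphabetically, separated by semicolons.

There is no surviving spouse, so the entire estate passes to Ireneusz's descendants per stirpes.
The estate is divided into 5 equal shares of 1/5 among Stanislawa, Bogdan, Zofia, Agnieszka, Urszula.
Stanislawa is living and takes 1/5.
Bogdan predeceased; the 1/5 allotted to Bogdan's branch passes to Bogdan's issue by representation.
The 1/5 is divided into 3 equal shares of 1/15 among Jolanta, Halina, Pelagia.
Jolanta is living and takes 1/15.
Halina predeceased; the 1/15 allotted to Halina's branch passes to Halina's issue by representation.
The 1/15 is divided into 3 equal shares of 1/45 among Radoslaw, Oleg, Ludmila.
Radoslaw predeceased; the 1/45 allotted to Radoslaw's branch passes to Radoslaw's issue by representation.
The 1/45 is divided into 3 equal shares of 1/135 among Nadia, Franciszka, Czeslaw.
Nadia is living and takes 1/135.
Franciszka is living and takes 1/135.
Czeslaw is living and takes 1/135.
Oleg is living and takes 1/45.
Ludmila is living and takes 1/45.
Pelagia is living and takes 1/15.
Zofia predeceased; the 1/5 allotted to Zofia's branch passes to Zofia's issue by representation.
The 1/5 is divided into 3 equal shares of 1/15 among Waclaw, Danuta, Kazimierz.
Waclaw is living and takes 1/15.
Danuta is living and takes 1/15.
Kazimierz is living and takes 1/15.
Agnieszka is living and takes 1/5.
Urszula is living and takes 1/5.

Agnieszka 1/5; Czeslaw 1/135; Danuta 1/15; Franciszka 1/135; Jolanta 1/15; Kazimierz 1/15; Ludmila 1/45; Nadia 1/135; Oleg 1/45; Pelagia 1/15; Stanislawa 1/5; Urszula 1/5; Waclaw 1/15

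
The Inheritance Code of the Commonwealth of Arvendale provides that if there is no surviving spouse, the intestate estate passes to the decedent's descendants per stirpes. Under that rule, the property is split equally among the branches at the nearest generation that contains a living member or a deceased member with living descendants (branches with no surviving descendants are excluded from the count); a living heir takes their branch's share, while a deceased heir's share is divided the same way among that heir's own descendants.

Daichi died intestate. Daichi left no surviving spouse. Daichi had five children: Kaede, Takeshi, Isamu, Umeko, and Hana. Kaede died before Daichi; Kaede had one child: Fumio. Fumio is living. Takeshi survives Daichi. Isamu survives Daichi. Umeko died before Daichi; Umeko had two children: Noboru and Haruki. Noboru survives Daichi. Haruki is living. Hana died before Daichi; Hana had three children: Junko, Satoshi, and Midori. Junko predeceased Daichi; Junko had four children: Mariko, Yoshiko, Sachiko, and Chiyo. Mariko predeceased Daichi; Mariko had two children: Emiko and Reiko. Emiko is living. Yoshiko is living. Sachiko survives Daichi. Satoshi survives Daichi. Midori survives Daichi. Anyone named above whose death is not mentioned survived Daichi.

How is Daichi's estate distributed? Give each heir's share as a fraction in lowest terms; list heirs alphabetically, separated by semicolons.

Chiyo 1/60; Emiko 1/120; Fumio 1/5; Haruki 1/10; Isamu 1/5; Midori 1/15; Noboru 1/10; Reiko 1/120; Sachiko 1/60; Satoshi 1/15; Takeshi 1/5; Yoshiko 1/60

There is no surviving spouse, so the entire estate passes to Daichi's descendants per stirpes.
The estate is divided into 5 equal shares of 1/5 among Kaede, Takeshi, Isamu, Umeko, Hana.
Kaede predeceased; the 1/5 allotted to Kaede's branch passes to Kaede's issue by representation.
Fumio is the sole taker at this level and receives the full 1/5.
Takeshi is living and takes 1/5.
Isamu is living and takes 1/5.
Umeko predeceased; the 1/5 allotted to Umeko's branch passes to Umeko's issue by representation.
The 1/5 is divided into 2 equal shares of 1/10 among Noboru, Haruki.
Noboru is living and takes 1/10.
Haruki is living and takes 1/10.
Hana predeceased; the 1/5 allotted to Hana's branch passes to Hana's issue by representation.
The 1/5 is divided into 3 equal shares of 1/15 among Junko, Satoshi, Midori.
Junko predeceased; the 1/15 allotted to Junko's branch passes to Junko's issue by representation.
The 1/15 is divided into 4 equal shares of 1/60 among Mariko, Yoshiko, Sachiko, Chiyo.
Mariko predeceased; the 1/60 allotted to Mariko's branch passes to Mariko's issue by representation.
The 1/60 is divided into 2 equal shares of 1/120 among Emiko, Reiko.
Emiko is living and takes 1/120.
Reiko is living and takes 1/120.
Yoshiko is living and takes 1/60.
Sachiko is living and takes 1/60.
Chiyo is living and takes 1/60.
Satoshi is living and takes 1/15.
Midori is living and takes 1/15.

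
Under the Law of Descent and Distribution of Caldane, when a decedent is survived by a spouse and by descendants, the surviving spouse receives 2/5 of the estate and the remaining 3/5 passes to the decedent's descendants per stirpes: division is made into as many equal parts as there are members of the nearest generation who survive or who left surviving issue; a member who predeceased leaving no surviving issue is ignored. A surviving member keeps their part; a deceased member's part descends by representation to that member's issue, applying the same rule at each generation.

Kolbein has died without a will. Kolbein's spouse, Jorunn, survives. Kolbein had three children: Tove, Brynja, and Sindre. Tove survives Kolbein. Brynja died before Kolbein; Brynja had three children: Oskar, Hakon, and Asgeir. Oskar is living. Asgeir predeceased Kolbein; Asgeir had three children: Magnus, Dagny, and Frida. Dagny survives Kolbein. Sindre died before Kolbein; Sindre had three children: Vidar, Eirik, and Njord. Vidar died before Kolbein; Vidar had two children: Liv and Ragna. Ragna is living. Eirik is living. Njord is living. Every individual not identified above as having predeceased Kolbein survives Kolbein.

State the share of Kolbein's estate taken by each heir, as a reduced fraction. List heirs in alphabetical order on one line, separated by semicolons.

Jorunn, as surviving spouse, takes 2/5.
The remaining 3/5 passes to Kolbein's descendants per stirpes.
The 3/5 is divided into 3 equal shares of 1/5 among Tove, Brynja, Sindre.
Tove is living and takes 1/5.
Brynja predeceased; the 1/5 allotted to Brynja's branch passes to Brynja's issue by representation.
The 1/5 is divided into 3 equal shares of 1/15 among Oskar, Hakon, Asgeir.
Oskar is living and takes 1/15.
Hakon is living and takes 1/15.
Asgeir predeceased; the 1/15 allotted to Asgeir's branch passes to Asgeir's issue by representation.
The 1/15 is divided into 3 equal shares of 1/45 among Magnus, Dagny, Frida.
Magnus is living and takes 1/45.
Dagny is living and takes 1/45.
Frida is living and takes 1/45.
Sindre predeceased; the 1/5 allotted to Sindre's branch passes to Sindre's issue by representation.
The 1/5 is divided into 3 equal shares of 1/15 among Vidar, Eirik, Njord.
Vidar predeceased; the 1/15 allotted to Vidar's branch passes to Vidar's issue by representation.
The 1/15 is divided into 2 equal shares of 1/30 among Liv, Ragna.
Liv is living and takes 1/30.
Ragna is living and takes 1/30.
Eirik is living and takes 1/15.
Njord is living and takes 1/15.

Dagny 1/45; Eirik 1/15; Frida 1/45; Hakon 1/15; Jorunn 2/5; Liv 1/30; Magnus 1/45; Njord 1/15; Oskar 1/15; Ragna 1/30; Tove 1/5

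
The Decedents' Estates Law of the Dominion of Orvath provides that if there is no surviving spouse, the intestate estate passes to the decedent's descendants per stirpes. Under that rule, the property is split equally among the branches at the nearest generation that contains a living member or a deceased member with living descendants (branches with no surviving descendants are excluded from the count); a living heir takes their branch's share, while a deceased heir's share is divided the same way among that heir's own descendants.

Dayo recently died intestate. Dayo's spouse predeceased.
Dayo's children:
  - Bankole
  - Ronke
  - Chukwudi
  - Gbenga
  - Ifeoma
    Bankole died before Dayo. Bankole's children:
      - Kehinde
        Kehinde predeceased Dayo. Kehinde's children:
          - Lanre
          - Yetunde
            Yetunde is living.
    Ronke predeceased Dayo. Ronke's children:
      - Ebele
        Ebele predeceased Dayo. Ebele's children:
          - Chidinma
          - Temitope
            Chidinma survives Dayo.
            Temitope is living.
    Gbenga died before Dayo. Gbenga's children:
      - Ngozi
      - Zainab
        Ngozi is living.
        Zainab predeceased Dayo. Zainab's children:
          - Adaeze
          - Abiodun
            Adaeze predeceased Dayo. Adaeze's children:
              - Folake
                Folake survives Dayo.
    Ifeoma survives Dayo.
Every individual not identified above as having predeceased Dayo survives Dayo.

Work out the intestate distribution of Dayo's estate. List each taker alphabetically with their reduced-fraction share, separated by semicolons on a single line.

Abiodun 1/20; Chidinma 1/10; Chukwudi 1/5; Folake 1/20; Ifeoma 1/5; Lanre 1/10; Ngozi 1/10; Temitope 1/10; Yetunde 1/10

There is no surviving spouse, so the entire estate passes to Dayo's descendants per stirpes.
The estate is divided into 5 equal shares of 1/5 among Bankole, Ronke, Chukwudi, Gbenga, Ifeoma.
Bankole predeceased; the 1/5 allotted to Bankole's branch passes to Bankole's issue by representation.
Kehinde's line is the sole branch at this level, so the full 1/5 passes to Kehinde's issue by representation.
The 1/5 is divided into 2 equal shares of 1/10 among Lanre, Yetunde.
Lanre is living and takes 1/10.
Yetunde is living and takes 1/10.
Ronke predeceased; the 1/5 allotted to Ronke's branch passes to Ronke's issue by representation.
Ebele's line is the sole branch at this level, so the full 1/5 passes to Ebele's issue by representation.
The 1/5 is divided into 2 equal shares of 1/10 among Chidinma, Temitope.
Chidinma is living and takes 1/10.
Temitope is living and takes 1/10.
Chukwudi is living and takes 1/5.
Gbenga predeceased; the 1/5 allotted to Gbenga's branch passes to Gbenga's issue by representation.
The 1/5 is divided into 2 equal shares of 1/10 among Ngozi, Zainab.
Ngozi is living and takes 1/10.
Zainab predeceased; the 1/10 allotted to Zainab's branch passes to Zainab's issue by representation.
The 1/10 is divided into 2 equal shares of 1/20 among Adaeze, Abiodun.
Adaeze predeceased; the 1/20 allotted to Adaeze's branch passes to Adaeze's issue by representation.
Folake is the sole taker at this level and receives the full 1/20.
Abiodun is living and takes 1/20.
Ifeoma is living and takes 1/5.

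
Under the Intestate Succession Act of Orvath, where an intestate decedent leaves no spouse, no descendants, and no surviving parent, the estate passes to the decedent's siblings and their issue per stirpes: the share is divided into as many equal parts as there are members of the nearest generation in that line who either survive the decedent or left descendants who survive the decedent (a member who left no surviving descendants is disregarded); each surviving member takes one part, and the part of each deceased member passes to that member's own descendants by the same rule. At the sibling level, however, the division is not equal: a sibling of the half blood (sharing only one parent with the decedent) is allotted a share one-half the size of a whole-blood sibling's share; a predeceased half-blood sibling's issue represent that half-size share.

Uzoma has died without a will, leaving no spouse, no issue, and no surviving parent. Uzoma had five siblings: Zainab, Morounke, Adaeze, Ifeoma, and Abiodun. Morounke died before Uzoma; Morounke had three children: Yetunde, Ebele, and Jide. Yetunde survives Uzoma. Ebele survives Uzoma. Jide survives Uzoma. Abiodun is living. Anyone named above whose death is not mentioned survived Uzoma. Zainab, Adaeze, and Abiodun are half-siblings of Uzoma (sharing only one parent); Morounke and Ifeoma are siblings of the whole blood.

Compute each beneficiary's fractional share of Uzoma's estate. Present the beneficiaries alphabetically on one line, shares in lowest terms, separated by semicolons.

Abiodun 1/7; Adaeze 1/7; Ebele 2/21; Ifeoma 2/7; Jide 2/21; Yetunde 2/21; Zainab 1/7

No spouse, descendants, or parent survives, so the estate passes to Uzoma's siblings per stirpes.
Half-blood siblings count for one-half the weight of whole-blood siblings at the initial division.
Dividing 1 in proportion to weights (total weight 7/2): Zainab (weight 1/2) → 1/7; Morounke (weight 1) → 2/7; Adaeze (weight 1/2) → 1/7; Ifeoma (weight 1) → 2/7; Abiodun (weight 1/2) → 1/7.
Zainab is living and takes 1/7.
Morounke predeceased; the 2/7 allotted to Morounke's branch passes to Morounke's issue by representation.
The 2/7 is divided into 3 equal shares of 2/21 among Yetunde, Ebele, Jide.
Yetunde is living and takes 2/21.
Ebele is living and takes 2/21.
Jide is living and takes 2/21.
Adaeze is living and takes 1/7.
Ifeoma is living and takes 2/7.
Abiodun is living and takes 1/7.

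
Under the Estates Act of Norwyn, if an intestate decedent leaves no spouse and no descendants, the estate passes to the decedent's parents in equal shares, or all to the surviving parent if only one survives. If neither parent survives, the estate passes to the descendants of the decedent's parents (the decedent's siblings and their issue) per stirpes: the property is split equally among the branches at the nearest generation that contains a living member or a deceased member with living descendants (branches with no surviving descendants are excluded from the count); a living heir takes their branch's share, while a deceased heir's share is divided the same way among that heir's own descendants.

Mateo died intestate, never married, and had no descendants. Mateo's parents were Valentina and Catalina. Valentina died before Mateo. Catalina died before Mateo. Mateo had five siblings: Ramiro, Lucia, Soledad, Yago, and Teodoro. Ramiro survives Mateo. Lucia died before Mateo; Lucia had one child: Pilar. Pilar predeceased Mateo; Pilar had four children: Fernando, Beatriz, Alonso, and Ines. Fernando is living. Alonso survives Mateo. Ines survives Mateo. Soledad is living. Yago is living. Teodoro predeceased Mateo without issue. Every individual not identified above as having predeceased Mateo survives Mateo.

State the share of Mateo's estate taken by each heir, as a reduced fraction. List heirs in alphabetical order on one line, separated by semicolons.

Alonso 1/16; Beatriz 1/16; Fernando 1/16; Ines 1/16; Ramiro 1/4; Soledad 1/4; Yago 1/4

Neither parent survives and there are no descendants, so the estate passes to Mateo's siblings and their issue per stirpes.
Teodoro left no surviving issue, so that branch lapses and is disregarded.
The estate is divided into 4 equal shares of 1/4 among Ramiro, Lucia, Soledad, Yago.
Ramiro is living and takes 1/4.
Lucia predeceased; the 1/4 allotted to Lucia's branch passes to Lucia's issue by representation.
Pilar's line is the sole branch at this level, so the full 1/4 passes to Pilar's issue by representation.
The 1/4 is divided into 4 equal shares of 1/16 among Fernando, Beatriz, Alonso, Ines.
Fernando is living and takes 1/16.
Beatriz is living and takes 1/16.
Alonso is living and takes 1/16.
Ines is living and takes 1/16.
Soledad is living and takes 1/4.
Yago is living and takes 1/4.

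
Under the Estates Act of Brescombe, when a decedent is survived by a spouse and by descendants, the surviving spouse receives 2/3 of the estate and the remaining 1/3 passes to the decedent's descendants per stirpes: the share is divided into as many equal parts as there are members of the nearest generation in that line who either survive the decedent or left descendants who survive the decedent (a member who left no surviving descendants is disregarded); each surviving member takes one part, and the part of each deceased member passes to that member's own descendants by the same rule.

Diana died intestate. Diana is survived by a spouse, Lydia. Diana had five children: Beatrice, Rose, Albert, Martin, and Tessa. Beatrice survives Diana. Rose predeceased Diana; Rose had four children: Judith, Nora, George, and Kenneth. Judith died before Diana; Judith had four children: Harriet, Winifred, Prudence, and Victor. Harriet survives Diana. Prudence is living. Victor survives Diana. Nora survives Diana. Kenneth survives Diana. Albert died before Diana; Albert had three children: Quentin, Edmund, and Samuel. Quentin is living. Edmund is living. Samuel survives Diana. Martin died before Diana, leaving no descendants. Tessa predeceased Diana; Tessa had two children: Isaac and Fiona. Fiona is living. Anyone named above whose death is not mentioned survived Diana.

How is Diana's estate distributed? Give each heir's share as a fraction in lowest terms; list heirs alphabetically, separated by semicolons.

Lydia, as surviving spouse, takes 2/3.
The remaining 1/3 passes to Diana's descendants per stirpes.
Martin left no surviving issue, so that branch lapses and is disregarded.
The 1/3 is divided into 4 equal shares of 1/12 among Beatrice, Rose, Albert, Tessa.
Beatrice is living and takes 1/12.
Rose predeceased; the 1/12 allotted to Rose's branch passes to Rose's issue by representation.
The 1/12 is divided into 4 equal shares of 1/48 among Judith, Nora, George, Kenneth.
Judith predeceased; the 1/48 allotted to Judith's branch passes to Judith's issue by representation.
The 1/48 is divided into 4 equal shares of 1/192 among Harriet, Winifred, Prudence, Victor.
Harriet is living and takes 1/192.
Winifred is living and takes 1/192.
Prudence is living and takes 1/192.
Victor is living and takes 1/192.
Nora is living and takes 1/48.
George is living and takes 1/48.
Kenneth is living and takes 1/48.
Albert predeceased; the 1/12 allotted to Albert's branch passes to Albert's issue by representation.
The 1/12 is divided into 3 equal shares of 1/36 among Quentin, Edmund, Samuel.
Quentin is living and takes 1/36.
Edmund is living and takes 1/36.
Samuel is living and takes 1/36.
Tessa predeceased; the 1/12 allotted to Tessa's branch passes to Tessa's issue by representation.
The 1/12 is divided into 2 equal shares of 1/24 among Isaac, Fiona.
Isaac is living and takes 1/24.
Fiona is living and takes 1/24.

Beatrice 1/12; Edmund 1/36; Fiona 1/24; George 1/48; Harriet 1/192; Isaac 1/24; Kenneth 1/48; Lydia 2/3; Nora 1/48; Prudence 1/192; Quentin 1/36; Samuel 1/36; Victor 1/192; Winifred 1/192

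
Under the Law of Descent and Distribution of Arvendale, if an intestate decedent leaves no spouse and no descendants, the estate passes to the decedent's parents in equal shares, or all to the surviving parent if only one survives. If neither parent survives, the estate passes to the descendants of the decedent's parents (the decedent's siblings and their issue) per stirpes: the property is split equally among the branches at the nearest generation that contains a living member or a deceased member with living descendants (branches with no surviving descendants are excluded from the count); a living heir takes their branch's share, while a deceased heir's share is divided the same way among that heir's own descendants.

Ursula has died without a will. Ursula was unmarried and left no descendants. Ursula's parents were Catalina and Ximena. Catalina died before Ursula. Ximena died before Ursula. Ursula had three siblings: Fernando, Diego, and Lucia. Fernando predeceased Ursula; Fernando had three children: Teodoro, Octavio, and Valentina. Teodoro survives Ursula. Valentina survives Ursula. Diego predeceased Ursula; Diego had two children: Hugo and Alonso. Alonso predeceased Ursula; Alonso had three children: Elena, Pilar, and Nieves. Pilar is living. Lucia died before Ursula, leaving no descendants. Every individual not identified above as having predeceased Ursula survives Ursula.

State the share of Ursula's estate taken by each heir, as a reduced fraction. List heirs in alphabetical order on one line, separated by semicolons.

Elena 1/12; Hugo 1/4; Nieves 1/12; Octavio 1/6; Pilar 1/12; Teodoro 1/6; Valentina 1/6

Neither parent survives and there are no descendants, so the estate passes to Ursula's siblings and their issue per stirpes.
Lucia left no surviving issue, so that branch lapses and is disregarded.
The estate is divided into 2 equal shares of 1/2 among Fernando, Diego.
Fernando predeceased; the 1/2 allotted to Fernando's branch passes to Fernando's issue by representation.
The 1/2 is divided into 3 equal shares of 1/6 among Teodoro, Octavio, Valentina.
Teodoro is living and takes 1/6.
Octavio is living and takes 1/6.
Valentina is living and takes 1/6.
Diego predeceased; the 1/2 allotted to Diego's branch passes to Diego's issue by representation.
The 1/2 is divided into 2 equal shares of 1/4 among Hugo, Alonso.
Hugo is living and takes 1/4.
Alonso predeceased; the 1/4 allotted to Alonso's branch passes to Alonso's issue by representation.
The 1/4 is divided into 3 equal shares of 1/12 among Elena, Pilar, Nieves.
Elena is living and takes 1/12.
Pilar is living and takes 1/12.
Nieves is living and takes 1/12.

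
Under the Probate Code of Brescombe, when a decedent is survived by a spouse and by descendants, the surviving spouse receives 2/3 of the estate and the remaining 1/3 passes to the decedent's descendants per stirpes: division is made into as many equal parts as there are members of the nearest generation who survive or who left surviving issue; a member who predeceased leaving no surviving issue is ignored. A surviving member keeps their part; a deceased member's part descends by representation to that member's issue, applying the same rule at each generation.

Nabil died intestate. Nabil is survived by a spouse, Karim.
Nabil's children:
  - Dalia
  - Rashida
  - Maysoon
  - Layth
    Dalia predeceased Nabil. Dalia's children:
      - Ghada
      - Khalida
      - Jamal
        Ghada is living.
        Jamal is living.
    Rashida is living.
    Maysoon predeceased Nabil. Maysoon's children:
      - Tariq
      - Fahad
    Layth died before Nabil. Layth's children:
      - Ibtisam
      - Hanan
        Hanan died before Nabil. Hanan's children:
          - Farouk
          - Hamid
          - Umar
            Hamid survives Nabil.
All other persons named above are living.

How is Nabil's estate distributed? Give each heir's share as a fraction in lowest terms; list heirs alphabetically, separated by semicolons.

Fahad 1/24; Farouk 1/72; Ghada 1/36; Hamid 1/72; Ibtisam 1/24; Jamal 1/36; Karim 2/3; Khalida 1/36; Rashida 1/12; Tariq 1/24; Umar 1/72

Karim, as surviving spouse, takes 2/3.
The remaining 1/3 passes to Nabil's descendants per stirpes.
The 1/3 is divided into 4 equal shares of 1/12 among Dalia, Rashida, Maysoon, Layth.
Dalia predeceased; the 1/12 allotted to Dalia's branch passes to Dalia's issue by representation.
The 1/12 is divided into 3 equal shares of 1/36 among Ghada, Khalida, Jamal.
Ghada is living and takes 1/36.
Khalida is living and takes 1/36.
Jamal is living and takes 1/36.
Rashida is living and takes 1/12.
Maysoon predeceased; the 1/12 allotted to Maysoon's branch passes to Maysoon's issue by representation.
The 1/12 is divided into 2 equal shares of 1/24 among Tariq, Fahad.
Tariq is living and takes 1/24.
Fahad is living and takes 1/24.
Layth predeceased; the 1/12 allotted to Layth's branch passes to Layth's issue by representation.
The 1/12 is divided into 2 equal shares of 1/24 among Ibtisam, Hanan.
Ibtisam is living and takes 1/24.
Hanan predeceased; the 1/24 allotted to Hanan's branch passes to Hanan's issue by representation.
The 1/24 is divided into 3 equal shares of 1/72 among Farouk, Hamid, Umar.
Farouk is living and takes 1/72.
Hamid is living and takes 1/72.
Umar is living and takes 1/72.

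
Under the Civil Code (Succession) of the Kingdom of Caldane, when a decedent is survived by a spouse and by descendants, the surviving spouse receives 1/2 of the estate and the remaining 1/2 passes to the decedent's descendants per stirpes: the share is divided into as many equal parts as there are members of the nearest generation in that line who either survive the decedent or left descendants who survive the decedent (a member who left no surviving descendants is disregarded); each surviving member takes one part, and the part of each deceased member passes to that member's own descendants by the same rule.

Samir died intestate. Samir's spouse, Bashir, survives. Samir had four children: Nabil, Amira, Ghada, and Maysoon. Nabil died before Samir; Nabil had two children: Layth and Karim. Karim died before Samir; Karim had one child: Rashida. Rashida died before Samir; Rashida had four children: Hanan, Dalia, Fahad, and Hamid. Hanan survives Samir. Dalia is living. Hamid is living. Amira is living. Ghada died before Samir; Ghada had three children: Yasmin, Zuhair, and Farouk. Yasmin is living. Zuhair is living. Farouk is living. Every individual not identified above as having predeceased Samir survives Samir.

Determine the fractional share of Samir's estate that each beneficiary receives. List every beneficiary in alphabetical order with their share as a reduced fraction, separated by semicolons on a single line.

Bashir, as surviving spouse, takes 1/2.
The remaining 1/2 passes to Samir's descendants per stirpes.
The 1/2 is divided into 4 equal shares of 1/8 among Nabil, Amira, Ghada, Maysoon.
Nabil predeceased; the 1/8 allotted to Nabil's branch passes to Nabil's issue by representation.
The 1/8 is divided into 2 equal shares of 1/16 among Layth, Karim.
Layth is living and takes 1/16.
Karim predeceased; the 1/16 allotted to Karim's branch passes to Karim's issue by representation.
Rashida's line is the sole branch at this level, so the full 1/16 passes to Rashida's issue by representation.
The 1/16 is divided into 4 equal shares of 1/64 among Hanan, Dalia, Fahad, Hamid.
Hanan is living and takes 1/64.
Dalia is living and takes 1/64.
Fahad is living and takes 1/64.
Hamid is living and takes 1/64.
Amira is living and takes 1/8.
Ghada predeceased; the 1/8 allotted to Ghada's branch passes to Ghada's issue by representation.
The 1/8 is divided into 3 equal shares of 1/24 among Yasmin, Zuhair, Farouk.
Yasmin is living and takes 1/24.
Zuhair is living and takes 1/24.
Farouk is living and takes 1/24.
Maysoon is living and takes 1/8.

Amira 1/8; Bashir 1/2; Dalia 1/64; Fahad 1/64; Farouk 1/24; Hamid 1/64; Hanan 1/64; Layth 1/16; Maysoon 1/8; Yasmin 1/24; Zuhair 1/24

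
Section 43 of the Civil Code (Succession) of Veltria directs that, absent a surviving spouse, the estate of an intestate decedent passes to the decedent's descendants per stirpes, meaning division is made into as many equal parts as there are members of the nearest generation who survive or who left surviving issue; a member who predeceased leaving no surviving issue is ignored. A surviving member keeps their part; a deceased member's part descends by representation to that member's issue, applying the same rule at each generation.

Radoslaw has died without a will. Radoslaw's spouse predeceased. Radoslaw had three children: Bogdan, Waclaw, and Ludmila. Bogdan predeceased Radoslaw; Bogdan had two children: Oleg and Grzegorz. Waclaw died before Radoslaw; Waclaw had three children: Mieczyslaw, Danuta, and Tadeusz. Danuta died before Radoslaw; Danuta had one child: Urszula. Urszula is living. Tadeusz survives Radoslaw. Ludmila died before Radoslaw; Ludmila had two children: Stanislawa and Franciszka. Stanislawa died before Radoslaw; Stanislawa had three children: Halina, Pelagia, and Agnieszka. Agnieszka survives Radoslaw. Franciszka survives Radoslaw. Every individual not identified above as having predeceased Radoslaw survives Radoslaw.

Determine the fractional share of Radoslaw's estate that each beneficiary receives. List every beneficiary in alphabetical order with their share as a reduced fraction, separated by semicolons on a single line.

Agnieszka 1/18; Franciszka 1/6; Grzegorz 1/6; Halina 1/18; Mieczyslaw 1/9; Oleg 1/6; Pelagia 1/18; Tadeusz 1/9; Urszula 1/9

There is no surviving spouse, so the entire estate passes to Radoslaw's descendants per stirpes.
The estate is divided into 3 equal shares of 1/3 among Bogdan, Waclaw, Ludmila.
Bogdan predeceased; the 1/3 allotted to Bogdan's branch passes to Bogdan's issue by representation.
The 1/3 is divided into 2 equal shares of 1/6 among Oleg, Grzegorz.
Oleg is living and takes 1/6.
Grzegorz is living and takes 1/6.
Waclaw predeceased; the 1/3 allotted to Waclaw's branch passes to Waclaw's issue by representation.
The 1/3 is divided into 3 equal shares of 1/9 among Mieczyslaw, Danuta, Tadeusz.
Mieczyslaw is living and takes 1/9.
Danuta predeceased; the 1/9 allotted to Danuta's branch passes to Danuta's issue by representation.
Urszula is the sole taker at this level and receives the full 1/9.
Tadeusz is living and takes 1/9.
Ludmila predeceased; the 1/3 allotted to Ludmila's branch passes to Ludmila's issue by representation.
The 1/3 is divided into 2 equal shares of 1/6 among Stanislawa, Franciszka.
Stanislawa predeceased; the 1/6 allotted to Stanislawa's branch passes to Stanislawa's issue by representation.
The 1/6 is divided into 3 equal shares of 1/18 among Halina, Pelagia, Agnieszka.
Halina is living and takes 1/18.
Pelagia is living and takes 1/18.
Agnieszka is living and takes 1/18.
Franciszka is living and takes 1/6.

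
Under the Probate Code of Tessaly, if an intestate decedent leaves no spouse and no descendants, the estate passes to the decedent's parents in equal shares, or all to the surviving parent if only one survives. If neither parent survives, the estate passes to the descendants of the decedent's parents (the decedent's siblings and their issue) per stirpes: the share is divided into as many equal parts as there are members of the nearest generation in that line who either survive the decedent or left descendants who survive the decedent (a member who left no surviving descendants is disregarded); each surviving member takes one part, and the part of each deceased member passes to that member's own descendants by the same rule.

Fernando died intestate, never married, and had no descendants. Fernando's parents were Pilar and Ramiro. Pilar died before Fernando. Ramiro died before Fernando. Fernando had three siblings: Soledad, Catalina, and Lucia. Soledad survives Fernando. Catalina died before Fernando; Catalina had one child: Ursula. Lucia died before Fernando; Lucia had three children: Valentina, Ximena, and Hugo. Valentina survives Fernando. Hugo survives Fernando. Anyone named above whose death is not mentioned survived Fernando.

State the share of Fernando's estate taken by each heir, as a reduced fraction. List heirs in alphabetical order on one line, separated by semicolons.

Hugo 1/9; Soledad 1/3; Ursula 1/3; Valentina 1/9; Ximena 1/9

Neither parent survives and there are no descendants, so the estate passes to Fernando's siblings and their issue per stirpes.
The estate is divided into 3 equal shares of 1/3 among Soledad, Catalina, Lucia.
Soledad is living and takes 1/3.
Catalina predeceased; the 1/3 allotted to Catalina's branch passes to Catalina's issue by representation.
Ursula is the sole taker at this level and receives the full 1/3.
Lucia predeceased; the 1/3 allotted to Lucia's branch passes to Lucia's issue by representation.
The 1/3 is divided into 3 equal shares of 1/9 among Valentina, Ximena, Hugo.
Valentina is living and takes 1/9.
Ximena is living and takes 1/9.
Hugo is living and takes 1/9.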